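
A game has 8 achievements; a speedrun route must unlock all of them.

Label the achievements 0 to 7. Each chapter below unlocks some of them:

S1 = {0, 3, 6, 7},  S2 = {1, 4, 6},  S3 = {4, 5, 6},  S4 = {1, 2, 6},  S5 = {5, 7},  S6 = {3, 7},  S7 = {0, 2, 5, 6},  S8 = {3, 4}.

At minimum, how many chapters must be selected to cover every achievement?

S1 and S2 and S7 together: S1 ∪ S2 ∪ S7 = {0, 1, 2, 3, 4, 5, 6, 7} — every achievement is covered.
No 2 of the 8 chapters cover everything (all 28 combinations miss at least one achievement), so 3 is optimal.

3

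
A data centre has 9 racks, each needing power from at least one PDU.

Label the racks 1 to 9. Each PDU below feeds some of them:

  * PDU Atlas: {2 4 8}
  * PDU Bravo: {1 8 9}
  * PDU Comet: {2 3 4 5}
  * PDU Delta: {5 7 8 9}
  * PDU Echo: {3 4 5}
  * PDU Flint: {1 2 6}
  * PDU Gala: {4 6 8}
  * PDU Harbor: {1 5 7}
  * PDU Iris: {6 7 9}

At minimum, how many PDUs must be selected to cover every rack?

3

Bravo and Comet and Iris together: Bravo ∪ Comet ∪ Iris = {1, 2, 3, 4, 5, 6, 7, 8, 9} — every rack is covered.
Each PDU has at most 4 racks, and 2·4 = 8 < 9 — so at least 3 PDUs are needed, and 3 is optimal.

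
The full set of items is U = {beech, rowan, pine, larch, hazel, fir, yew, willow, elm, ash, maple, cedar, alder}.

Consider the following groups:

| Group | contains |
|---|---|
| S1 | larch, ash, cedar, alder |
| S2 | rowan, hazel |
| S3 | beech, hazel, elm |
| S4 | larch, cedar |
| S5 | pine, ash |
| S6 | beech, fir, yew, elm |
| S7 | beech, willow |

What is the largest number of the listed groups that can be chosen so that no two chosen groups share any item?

S2, S4, S5, S6 are pairwise disjoint (S2={rowan,hazel}; S4={larch,cedar}; S5={pine,ash}; S6={beech,fir,yew,elm}).
Every remaining group overlaps one of these, and no 5 of the listed groups are pairwise disjoint, so 4 is the maximum.

4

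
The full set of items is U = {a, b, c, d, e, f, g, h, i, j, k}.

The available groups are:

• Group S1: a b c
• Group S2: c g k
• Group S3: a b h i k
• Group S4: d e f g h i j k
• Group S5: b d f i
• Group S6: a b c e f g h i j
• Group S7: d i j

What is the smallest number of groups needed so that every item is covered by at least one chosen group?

Take {S1, S4}. Their union is {a, b, c, d, e, f, g, h, i, j, k}, which is all 11 items.
No single group has all 11 items (the largest, S6, has 9), so 2 is optimal.

2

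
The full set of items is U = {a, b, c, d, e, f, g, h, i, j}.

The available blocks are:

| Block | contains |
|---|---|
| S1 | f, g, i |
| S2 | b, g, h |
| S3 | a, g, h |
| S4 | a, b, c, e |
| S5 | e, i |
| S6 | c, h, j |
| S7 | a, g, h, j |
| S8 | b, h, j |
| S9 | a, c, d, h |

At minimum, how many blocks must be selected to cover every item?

S1 and S4 and S8 and S9 together: S1 ∪ S4 ∪ S8 ∪ S9 = {a, b, c, d, e, f, g, h, i, j} — every item is covered.
No 3 of the 9 blocks cover everything (all 84 combinations miss at least one item), so 4 is optimal.

4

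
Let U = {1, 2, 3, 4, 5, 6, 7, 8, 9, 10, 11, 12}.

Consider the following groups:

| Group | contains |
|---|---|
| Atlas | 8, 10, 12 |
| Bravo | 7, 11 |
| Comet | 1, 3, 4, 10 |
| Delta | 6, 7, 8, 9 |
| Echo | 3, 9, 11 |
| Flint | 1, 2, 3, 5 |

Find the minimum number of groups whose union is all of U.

5

Atlas and Bravo and Comet and Delta and Flint together: Atlas ∪ Bravo ∪ Comet ∪ Delta ∪ Flint = {1, 2, 3, 4, 5, 6, 7, 8, 9, 10, 11, 12} — every element is covered.
No 4 of the 6 groups cover everything (all 15 combinations miss at least one element), so 5 is optimal.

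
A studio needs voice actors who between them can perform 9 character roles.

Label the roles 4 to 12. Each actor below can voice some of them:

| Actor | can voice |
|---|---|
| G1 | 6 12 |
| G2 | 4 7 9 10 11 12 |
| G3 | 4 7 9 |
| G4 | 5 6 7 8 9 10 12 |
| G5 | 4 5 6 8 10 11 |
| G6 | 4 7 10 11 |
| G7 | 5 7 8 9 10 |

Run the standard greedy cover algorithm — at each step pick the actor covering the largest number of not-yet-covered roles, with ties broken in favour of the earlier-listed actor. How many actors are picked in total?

Greedy: pick G4 (covers 7 new) → pick G2 (covers 2 new). Total picks: 2.

2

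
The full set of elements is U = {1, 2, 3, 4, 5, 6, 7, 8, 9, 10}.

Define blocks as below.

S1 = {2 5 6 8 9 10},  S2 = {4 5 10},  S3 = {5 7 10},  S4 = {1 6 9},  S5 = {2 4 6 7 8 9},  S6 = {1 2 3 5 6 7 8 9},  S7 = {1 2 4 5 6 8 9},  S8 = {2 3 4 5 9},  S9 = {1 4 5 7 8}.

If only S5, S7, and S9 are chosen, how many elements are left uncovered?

Union of S5, S7, S9 = {1, 2, 4, 5, 6, 7, 8, 9}.
Not covered: 3, 10 — 2 elements.

2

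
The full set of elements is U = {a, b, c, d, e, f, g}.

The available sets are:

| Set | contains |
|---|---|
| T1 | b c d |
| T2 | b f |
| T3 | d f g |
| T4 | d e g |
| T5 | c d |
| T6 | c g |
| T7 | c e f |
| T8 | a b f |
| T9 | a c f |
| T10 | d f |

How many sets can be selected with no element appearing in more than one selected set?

T4, T8 are pairwise disjoint (T4={d,e,g}; T8={a,b,f}).
Every remaining set overlaps one of these, and no 3 of the listed sets are pairwise disjoint, so 2 is the maximum.

2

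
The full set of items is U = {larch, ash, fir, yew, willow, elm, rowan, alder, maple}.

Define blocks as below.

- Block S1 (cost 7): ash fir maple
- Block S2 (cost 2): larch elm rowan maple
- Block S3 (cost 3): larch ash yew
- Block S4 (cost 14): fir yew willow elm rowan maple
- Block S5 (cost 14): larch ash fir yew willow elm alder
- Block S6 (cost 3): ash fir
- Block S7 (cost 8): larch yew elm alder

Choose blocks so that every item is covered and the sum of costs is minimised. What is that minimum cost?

S2, S5 together cover every item (S2 ∪ S5 = {larch, ash, fir, yew, willow, elm, rowan, alder, maple}); total cost 2 + 14 = 16.
The greedy pick S2, S3, S6, S5 costs 22; no covering selection beats 16.

16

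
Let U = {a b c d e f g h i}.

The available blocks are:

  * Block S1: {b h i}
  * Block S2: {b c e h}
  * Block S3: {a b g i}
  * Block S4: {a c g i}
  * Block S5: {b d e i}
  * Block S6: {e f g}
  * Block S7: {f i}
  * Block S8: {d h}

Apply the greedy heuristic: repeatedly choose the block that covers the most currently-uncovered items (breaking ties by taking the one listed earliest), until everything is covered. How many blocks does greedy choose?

4

Greedy: pick S2 (covers 4 new) → pick S3 (covers 3 new) → pick S5 (covers 1 new) → pick S6 (covers 1 new). Total picks: 4.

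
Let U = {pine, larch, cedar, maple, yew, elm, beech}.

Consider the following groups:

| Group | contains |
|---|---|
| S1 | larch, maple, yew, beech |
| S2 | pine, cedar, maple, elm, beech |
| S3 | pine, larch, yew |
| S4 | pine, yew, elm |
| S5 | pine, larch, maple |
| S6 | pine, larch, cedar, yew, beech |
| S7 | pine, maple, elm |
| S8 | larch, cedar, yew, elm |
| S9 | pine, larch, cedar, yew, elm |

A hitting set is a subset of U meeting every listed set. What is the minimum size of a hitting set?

H = {pine, larch} meets every group (each contains at least one member of H), and |H| = 2.
No single element lies in every group, so at least 2 are needed and 2 is optimal.

2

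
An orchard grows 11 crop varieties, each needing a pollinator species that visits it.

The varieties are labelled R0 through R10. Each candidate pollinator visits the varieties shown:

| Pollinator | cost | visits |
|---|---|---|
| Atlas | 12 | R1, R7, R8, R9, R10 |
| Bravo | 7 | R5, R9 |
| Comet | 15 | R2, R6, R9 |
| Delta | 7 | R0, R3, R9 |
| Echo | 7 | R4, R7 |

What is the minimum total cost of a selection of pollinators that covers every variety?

48

Atlas, Bravo, Comet, Delta, Echo together cover every variety (Atlas ∪ Bravo ∪ Comet ∪ Delta ∪ Echo = {R0, R1, R2, R3, R4, R5, R6, R7, R8, R9, R10}); total cost 12 + 7 + 15 + 7 + 7 = 48.
No covering selection has total cost below 48.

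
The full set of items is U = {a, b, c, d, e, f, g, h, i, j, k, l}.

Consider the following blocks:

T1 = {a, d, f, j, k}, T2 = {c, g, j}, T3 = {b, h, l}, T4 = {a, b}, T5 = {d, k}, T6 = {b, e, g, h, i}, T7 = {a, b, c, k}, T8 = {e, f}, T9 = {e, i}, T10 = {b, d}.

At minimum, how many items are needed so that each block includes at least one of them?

4

The 4 items {b, e, g, k} hit every block.
The blocks T2, T3, T5, T8 are pairwise disjoint, so any hitting set needs a separate item for each — at least 4. Hence 4 is optimal.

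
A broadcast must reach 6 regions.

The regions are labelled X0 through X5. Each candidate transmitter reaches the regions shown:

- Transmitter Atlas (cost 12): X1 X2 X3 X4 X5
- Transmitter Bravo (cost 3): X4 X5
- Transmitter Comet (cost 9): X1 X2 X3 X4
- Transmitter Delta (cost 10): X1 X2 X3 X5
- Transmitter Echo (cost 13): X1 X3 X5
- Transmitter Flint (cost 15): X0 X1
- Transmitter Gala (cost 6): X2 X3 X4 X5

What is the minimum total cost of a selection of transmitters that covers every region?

21

Flint, Gala together cover every region (Flint ∪ Gala = {X0, X1, X2, X3, X4, X5}); total cost 15 + 6 = 21.
The greedy pick Bravo, Comet, Flint costs 27; no covering selection beats 21.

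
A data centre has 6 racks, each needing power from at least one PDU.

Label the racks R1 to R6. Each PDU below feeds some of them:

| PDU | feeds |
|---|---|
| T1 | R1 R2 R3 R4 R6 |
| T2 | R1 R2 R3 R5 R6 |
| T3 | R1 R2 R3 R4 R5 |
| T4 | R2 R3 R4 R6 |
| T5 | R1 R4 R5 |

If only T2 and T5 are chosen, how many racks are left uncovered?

Union of T2, T5 = {R1, R2, R3, R4, R5, R6} — that's every rack, so 0 are uncovered.

0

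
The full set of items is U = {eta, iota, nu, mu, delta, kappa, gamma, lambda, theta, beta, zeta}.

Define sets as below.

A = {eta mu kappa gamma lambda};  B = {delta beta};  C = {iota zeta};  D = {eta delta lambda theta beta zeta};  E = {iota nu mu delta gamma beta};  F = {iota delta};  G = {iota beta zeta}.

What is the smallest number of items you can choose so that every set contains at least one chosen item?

3

H = {eta, iota, beta} meets every set (each contains at least one member of H), and |H| = 3.
The sets A, B, C are pairwise disjoint, so any hitting set needs a separate item for each — at least 3. Hence 3 is optimal.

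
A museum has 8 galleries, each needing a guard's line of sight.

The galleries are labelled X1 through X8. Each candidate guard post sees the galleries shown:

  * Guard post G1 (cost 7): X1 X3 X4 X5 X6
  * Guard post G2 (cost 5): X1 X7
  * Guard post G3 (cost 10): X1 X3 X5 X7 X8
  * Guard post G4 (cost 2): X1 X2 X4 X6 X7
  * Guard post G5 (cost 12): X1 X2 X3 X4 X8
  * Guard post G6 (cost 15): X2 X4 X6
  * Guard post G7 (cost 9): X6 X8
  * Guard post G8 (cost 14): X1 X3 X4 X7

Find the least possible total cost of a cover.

G3, G4 together cover every gallery (G3 ∪ G4 = {X1, X2, X3, X4, X5, X6, X7, X8}); total cost 10 + 2 = 12.
No covering selection has total cost below 12.

12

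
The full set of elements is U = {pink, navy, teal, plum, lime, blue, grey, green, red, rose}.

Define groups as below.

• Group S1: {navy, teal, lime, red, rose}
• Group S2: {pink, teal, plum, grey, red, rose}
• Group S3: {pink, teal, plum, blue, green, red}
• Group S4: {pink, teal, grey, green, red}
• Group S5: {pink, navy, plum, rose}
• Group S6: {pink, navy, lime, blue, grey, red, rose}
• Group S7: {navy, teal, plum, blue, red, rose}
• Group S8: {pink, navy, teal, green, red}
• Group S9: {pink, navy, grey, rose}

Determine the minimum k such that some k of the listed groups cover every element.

S3 and S6 together: S3 ∪ S6 = {pink, navy, teal, plum, lime, blue, grey, green, red, rose} — every element is covered.
No single group has all 10 elements (the largest, S6, has 7), so 2 is optimal.

2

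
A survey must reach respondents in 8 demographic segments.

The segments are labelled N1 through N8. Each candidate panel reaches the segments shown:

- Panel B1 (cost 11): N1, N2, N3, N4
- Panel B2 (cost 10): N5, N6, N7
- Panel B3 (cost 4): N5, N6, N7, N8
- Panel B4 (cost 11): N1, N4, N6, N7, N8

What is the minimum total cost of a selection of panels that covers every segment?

15

B1, B3 together cover every segment (B1 ∪ B3 = {N1, N2, N3, N4, N5, N6, N7, N8}); total cost 11 + 4 = 15.
No covering selection has total cost below 15.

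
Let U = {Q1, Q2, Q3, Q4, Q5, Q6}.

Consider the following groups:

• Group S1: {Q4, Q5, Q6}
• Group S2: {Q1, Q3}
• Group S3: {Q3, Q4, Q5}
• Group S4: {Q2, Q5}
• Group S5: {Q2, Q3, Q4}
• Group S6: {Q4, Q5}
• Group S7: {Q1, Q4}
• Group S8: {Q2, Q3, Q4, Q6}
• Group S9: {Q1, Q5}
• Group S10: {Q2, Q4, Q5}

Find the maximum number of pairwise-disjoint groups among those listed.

2

S8, S9 are pairwise disjoint (S8={Q2,Q3,Q4,Q6}; S9={Q1,Q5}).
Every remaining group overlaps one of these, and no 3 of the listed groups are pairwise disjoint, so 2 is the maximum.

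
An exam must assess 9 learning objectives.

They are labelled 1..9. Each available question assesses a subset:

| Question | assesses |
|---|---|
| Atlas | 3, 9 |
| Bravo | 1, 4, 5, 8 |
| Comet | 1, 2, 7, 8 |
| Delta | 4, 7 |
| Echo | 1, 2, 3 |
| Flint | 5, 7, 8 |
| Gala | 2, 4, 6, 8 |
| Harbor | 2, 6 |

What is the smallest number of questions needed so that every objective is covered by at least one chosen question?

4

Atlas and Bravo and Comet and Gala together: Atlas ∪ Bravo ∪ Comet ∪ Gala = {1, 2, 3, 4, 5, 6, 7, 8, 9} — every objective is covered.
No 3 of the 8 questions cover everything (all 56 combinations miss at least one objective), so 4 is optimal.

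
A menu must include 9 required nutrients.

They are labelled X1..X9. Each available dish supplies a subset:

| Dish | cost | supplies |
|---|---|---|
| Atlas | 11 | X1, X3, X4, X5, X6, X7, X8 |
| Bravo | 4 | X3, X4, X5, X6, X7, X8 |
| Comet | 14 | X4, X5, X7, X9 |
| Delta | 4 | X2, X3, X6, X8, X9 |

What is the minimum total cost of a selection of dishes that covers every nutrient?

Atlas, Delta together cover every nutrient (Atlas ∪ Delta = {X1, X2, X3, X4, X5, X6, X7, X8, X9}); total cost 11 + 4 = 15.
The greedy pick Bravo, Delta, Atlas costs 19; no covering selection beats 15.

15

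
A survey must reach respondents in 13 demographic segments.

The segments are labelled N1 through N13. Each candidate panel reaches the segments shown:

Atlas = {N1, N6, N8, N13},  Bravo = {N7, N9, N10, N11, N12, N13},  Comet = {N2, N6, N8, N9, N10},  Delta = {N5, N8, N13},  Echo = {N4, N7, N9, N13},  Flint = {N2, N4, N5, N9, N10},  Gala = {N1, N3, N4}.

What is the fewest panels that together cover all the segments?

Bravo and Comet and Flint and Gala together: Bravo ∪ Comet ∪ Flint ∪ Gala = {N1, N2, N3, N4, N5, N6, N7, N8, N9, N10, N11, N12, N13} — every segment is covered.
Only Bravo contains N11, so Bravo is forced; the remaining 7 segments need at least 3 more panels (each remaining panel adds at most 3) — so at least 4 panels are needed, and 4 is optimal.

4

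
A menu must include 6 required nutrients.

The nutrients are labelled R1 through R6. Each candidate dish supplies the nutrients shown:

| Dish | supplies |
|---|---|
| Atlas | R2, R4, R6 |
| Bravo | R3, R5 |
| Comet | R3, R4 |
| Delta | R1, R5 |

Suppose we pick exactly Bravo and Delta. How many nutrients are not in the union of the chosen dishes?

3

Union of Bravo, Delta = {R1, R3, R5}.
Not covered: R2, R4, R6 — 3 nutrients.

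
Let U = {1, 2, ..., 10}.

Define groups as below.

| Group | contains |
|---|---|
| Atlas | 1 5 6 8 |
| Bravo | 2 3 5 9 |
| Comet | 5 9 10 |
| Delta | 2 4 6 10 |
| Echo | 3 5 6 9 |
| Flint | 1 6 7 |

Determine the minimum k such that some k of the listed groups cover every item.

Take {Atlas, Bravo, Delta, Flint}. Their union is {1, 2, 3, 4, 5, 6, 7, 8, 9, 10}, which is all 10 items.
No 3 of the 6 groups cover everything (all 20 combinations miss at least one item), so 4 is optimal.

4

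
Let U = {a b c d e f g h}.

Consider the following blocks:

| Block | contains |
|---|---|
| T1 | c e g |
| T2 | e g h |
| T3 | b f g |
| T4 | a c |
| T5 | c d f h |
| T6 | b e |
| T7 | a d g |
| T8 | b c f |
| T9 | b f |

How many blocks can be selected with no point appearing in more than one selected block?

T2, T4, T9 are pairwise disjoint (T2={e,g,h}; T4={a,c}; T9={b,f}).
Every remaining block overlaps one of these, and no 4 of the listed blocks are pairwise disjoint, so 3 is the maximum.

3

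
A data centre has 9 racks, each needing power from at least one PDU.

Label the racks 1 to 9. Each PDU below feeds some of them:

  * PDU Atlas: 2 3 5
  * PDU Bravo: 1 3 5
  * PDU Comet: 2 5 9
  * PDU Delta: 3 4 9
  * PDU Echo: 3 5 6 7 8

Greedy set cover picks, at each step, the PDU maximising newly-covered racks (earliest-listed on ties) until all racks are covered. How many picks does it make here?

4

Greedy: pick Echo (covers 5 new) → pick Comet (covers 2 new) → pick Bravo (covers 1 new) → pick Delta (covers 1 new). Total picks: 4.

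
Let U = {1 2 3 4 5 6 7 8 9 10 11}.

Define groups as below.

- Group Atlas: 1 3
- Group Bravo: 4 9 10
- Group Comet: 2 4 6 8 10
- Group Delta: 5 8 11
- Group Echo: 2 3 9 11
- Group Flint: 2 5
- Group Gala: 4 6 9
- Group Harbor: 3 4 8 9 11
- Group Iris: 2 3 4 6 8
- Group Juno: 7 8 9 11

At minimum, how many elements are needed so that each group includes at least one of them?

4

H = {1, 2, 5, 9} meets every group (each contains at least one member of H), and |H| = 4.
No choice of 3 elements meets every group, so 4 is the minimum.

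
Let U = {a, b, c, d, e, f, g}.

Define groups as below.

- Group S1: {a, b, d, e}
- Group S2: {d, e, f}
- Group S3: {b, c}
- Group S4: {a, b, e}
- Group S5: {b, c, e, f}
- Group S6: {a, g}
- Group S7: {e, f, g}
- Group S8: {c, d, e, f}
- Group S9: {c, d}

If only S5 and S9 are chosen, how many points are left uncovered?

Union of S5, S9 = {b, c, d, e, f}.
Not covered: a, g — 2 points.

2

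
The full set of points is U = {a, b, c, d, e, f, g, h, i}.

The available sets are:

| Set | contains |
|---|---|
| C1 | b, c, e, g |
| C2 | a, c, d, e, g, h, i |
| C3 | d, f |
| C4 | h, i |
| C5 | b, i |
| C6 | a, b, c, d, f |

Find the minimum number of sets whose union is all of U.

C2 and C6 together: C2 ∪ C6 = {a, b, c, d, e, f, g, h, i} — every point is covered.
No single set has all 9 points (the largest, C2, has 7), so 2 is optimal.

2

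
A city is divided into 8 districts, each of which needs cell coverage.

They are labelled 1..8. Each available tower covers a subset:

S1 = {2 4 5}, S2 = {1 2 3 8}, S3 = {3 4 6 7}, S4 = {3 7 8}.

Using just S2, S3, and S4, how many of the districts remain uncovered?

1

Union of S2, S3, S4 = {1, 2, 3, 4, 6, 7, 8}.
Not covered: 5 — 1 district.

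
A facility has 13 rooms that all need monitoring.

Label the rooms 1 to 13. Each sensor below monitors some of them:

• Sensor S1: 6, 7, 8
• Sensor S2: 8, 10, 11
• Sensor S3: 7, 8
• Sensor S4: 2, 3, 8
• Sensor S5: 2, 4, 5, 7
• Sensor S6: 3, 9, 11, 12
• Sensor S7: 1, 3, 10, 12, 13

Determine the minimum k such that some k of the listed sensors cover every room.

S1 and S5 and S6 and S7 together: S1 ∪ S5 ∪ S6 ∪ S7 = {1, 2, 3, 4, 5, 6, 7, 8, 9, 10, 11, 12, 13} — every room is covered.
Only S6 contains 9, so S6 is forced; the remaining 9 rooms need at least 3 more sensors (each remaining sensor adds at most 4) — so at least 4 sensors are needed, and 4 is optimal.

4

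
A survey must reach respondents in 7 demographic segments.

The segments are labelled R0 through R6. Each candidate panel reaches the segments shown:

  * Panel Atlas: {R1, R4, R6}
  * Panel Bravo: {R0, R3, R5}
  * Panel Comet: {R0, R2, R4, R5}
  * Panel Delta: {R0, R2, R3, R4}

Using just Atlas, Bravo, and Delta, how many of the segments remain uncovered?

0

Union of Atlas, Bravo, Delta = {R0, R1, R2, R3, R4, R5, R6} — that's every segment, so 0 are uncovered.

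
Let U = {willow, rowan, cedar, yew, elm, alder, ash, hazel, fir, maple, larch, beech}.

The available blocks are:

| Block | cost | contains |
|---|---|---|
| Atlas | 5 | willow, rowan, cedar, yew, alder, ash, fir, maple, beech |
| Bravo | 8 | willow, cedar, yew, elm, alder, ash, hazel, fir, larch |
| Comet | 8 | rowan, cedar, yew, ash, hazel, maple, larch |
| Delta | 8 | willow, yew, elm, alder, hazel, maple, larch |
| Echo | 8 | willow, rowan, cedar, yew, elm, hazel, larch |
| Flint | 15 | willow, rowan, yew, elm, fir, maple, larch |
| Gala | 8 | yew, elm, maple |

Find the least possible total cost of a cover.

Atlas, Bravo together cover every item (Atlas ∪ Bravo = {willow, rowan, cedar, yew, elm, alder, ash, hazel, fir, maple, larch, beech}); total cost 5 + 8 = 13.
No covering selection has total cost below 13.

13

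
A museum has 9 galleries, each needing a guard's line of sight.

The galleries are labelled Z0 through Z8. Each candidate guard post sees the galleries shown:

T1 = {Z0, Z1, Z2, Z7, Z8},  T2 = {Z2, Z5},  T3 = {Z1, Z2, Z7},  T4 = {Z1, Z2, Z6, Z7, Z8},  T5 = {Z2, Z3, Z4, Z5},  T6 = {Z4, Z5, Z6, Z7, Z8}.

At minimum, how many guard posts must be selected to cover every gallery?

3

Take {T1, T4, T5}. Their union is {Z0, Z1, Z2, Z3, Z4, Z5, Z6, Z7, Z8}, which is all 9 galleries.
Only T1 contains Z0, so T1 is forced; the remaining 4 galleries need at least 2 more guard posts (each remaining guard post adds at most 3) — so at least 3 guard posts are needed, and 3 is optimal.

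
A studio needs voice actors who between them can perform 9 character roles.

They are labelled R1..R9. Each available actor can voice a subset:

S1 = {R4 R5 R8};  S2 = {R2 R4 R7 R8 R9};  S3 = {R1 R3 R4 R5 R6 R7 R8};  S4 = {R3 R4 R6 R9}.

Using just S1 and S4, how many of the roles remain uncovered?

3

Union of S1, S4 = {R3, R4, R5, R6, R8, R9}.
Not covered: R1, R2, R7 — 3 roles.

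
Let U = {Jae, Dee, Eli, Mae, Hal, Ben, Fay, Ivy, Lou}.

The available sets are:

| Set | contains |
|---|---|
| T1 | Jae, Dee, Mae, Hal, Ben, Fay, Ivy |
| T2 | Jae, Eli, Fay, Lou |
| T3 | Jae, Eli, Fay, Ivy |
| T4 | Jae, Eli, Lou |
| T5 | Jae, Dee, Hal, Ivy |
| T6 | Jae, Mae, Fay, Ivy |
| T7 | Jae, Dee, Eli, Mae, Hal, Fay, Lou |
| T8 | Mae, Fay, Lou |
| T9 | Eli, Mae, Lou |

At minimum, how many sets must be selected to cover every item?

T1 and T2 together: T1 ∪ T2 = {Jae, Dee, Eli, Mae, Hal, Ben, Fay, Ivy, Lou} — every item is covered.
No single set has all 9 items (the largest, T1, has 7), so 2 is optimal.

2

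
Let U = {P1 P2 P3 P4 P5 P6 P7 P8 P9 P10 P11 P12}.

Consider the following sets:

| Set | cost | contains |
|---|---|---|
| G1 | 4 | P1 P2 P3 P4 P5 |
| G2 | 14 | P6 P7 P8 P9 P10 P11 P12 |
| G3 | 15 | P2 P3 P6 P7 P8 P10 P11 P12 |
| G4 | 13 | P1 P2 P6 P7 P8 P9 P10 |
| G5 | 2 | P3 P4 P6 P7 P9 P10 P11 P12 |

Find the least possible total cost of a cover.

G1, G2 together cover every point (G1 ∪ G2 = {P1, P2, P3, P4, P5, P6, P7, P8, P9, P10, P11, P12}); total cost 4 + 14 = 18.
The greedy pick G5, G1, G4 costs 19; no covering selection beats 18.

18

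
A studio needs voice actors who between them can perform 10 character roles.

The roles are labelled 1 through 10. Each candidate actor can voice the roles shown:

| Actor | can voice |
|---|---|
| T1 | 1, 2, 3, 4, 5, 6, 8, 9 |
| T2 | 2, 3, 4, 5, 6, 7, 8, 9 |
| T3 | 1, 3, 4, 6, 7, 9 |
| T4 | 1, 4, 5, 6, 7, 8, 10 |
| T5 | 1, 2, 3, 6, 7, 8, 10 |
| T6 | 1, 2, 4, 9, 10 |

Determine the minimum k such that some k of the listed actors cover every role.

Take {T1, T5}. Their union is {1, 2, 3, 4, 5, 6, 7, 8, 9, 10}, which is all 10 roles.
No single actor has all 10 roles (the largest, T1, has 8), so 2 is optimal.

2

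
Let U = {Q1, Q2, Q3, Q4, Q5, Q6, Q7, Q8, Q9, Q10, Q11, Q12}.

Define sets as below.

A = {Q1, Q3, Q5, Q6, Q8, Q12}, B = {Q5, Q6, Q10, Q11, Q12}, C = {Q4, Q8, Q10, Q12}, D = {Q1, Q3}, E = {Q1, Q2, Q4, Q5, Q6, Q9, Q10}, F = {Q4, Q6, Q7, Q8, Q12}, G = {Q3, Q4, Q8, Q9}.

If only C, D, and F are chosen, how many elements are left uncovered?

4

Union of C, D, F = {Q1, Q3, Q4, Q6, Q7, Q8, Q10, Q12}.
Not covered: Q2, Q5, Q9, Q11 — 4 elements.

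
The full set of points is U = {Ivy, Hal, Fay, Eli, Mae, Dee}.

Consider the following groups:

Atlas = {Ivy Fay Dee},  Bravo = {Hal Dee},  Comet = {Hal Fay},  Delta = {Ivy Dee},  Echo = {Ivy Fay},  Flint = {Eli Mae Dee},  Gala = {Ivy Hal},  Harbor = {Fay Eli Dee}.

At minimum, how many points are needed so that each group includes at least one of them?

3

The 3 points {Hal, Fay, Dee} hit every group.
No choice of 2 points meets every group, so 3 is the minimum.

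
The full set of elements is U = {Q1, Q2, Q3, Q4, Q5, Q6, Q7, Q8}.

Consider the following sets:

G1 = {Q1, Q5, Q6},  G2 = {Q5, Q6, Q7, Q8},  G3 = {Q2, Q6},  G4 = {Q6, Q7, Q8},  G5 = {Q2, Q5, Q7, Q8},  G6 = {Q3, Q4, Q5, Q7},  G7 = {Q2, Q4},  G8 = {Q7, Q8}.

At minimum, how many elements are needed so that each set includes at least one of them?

The 3 elements {Q1, Q2, Q7} hit every set.
The sets G1, G7, G8 are pairwise disjoint, so any hitting set needs a separate element for each — at least 3. Hence 3 is optimal.

3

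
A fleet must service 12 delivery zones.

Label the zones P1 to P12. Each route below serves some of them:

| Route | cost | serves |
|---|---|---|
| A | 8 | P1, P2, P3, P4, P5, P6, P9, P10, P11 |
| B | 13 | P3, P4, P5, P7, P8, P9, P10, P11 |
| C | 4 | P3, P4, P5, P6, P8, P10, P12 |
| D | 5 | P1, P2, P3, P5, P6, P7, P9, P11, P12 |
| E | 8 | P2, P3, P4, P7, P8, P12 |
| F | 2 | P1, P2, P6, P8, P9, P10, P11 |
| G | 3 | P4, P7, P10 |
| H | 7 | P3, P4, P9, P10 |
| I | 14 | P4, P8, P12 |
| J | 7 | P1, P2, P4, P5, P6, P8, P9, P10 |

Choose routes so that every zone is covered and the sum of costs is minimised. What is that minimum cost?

9

C, D together cover every zone (C ∪ D = {P1, P2, P3, P4, P5, P6, P7, P8, P9, P10, P11, P12}); total cost 4 + 5 = 9.
No covering selection has total cost below 9.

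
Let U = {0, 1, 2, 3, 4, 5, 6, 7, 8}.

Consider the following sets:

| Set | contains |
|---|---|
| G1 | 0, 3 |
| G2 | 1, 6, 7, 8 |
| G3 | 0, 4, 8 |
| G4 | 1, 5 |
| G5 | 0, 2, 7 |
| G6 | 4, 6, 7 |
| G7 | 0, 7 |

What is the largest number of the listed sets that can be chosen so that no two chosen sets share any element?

3

G1, G4, G6 are pairwise disjoint (G1={0,3}; G4={1,5}; G6={4,6,7}).
Every remaining set overlaps one of these, and no 4 of the listed sets are pairwise disjoint, so 3 is the maximum.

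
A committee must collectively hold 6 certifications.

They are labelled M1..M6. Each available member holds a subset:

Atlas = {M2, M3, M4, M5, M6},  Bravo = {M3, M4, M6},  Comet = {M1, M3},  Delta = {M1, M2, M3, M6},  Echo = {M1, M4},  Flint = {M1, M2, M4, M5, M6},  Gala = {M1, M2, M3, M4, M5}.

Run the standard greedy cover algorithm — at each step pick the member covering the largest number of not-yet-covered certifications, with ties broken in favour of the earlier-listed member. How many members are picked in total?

2

Greedy: pick Atlas (covers 5 new) → pick Comet (covers 1 new). Total picks: 2.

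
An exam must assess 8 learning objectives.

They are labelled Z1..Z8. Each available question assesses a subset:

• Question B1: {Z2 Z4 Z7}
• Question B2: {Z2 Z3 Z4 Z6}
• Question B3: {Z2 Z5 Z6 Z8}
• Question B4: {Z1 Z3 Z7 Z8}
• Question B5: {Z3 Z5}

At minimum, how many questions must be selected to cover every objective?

3

Take {B2, B3, B4}. Their union is {Z1, Z2, Z3, Z4, Z5, Z6, Z7, Z8}, which is all 8 objectives.
Only B4 contains Z1, so B4 is forced; the remaining 4 objectives need at least 2 more questions (each remaining question adds at most 3) — so at least 3 questions are needed, and 3 is optimal.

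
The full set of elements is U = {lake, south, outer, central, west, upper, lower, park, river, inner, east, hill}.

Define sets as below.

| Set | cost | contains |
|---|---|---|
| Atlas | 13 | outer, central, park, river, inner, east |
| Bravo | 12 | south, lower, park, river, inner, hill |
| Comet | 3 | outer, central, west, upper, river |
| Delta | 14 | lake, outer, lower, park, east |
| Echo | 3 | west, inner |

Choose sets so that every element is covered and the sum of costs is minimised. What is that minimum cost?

Bravo, Comet, Delta together cover every element (Bravo ∪ Comet ∪ Delta = {lake, south, outer, central, west, upper, lower, park, river, inner, east, hill}); total cost 12 + 3 + 14 = 29.
No covering selection has total cost below 29.

29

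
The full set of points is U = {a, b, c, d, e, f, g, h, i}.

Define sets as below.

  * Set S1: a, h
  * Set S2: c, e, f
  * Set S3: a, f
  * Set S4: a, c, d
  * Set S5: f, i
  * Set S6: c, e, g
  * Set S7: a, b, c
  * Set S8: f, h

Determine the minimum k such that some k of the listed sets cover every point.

S4 and S5 and S6 and S7 and S8 together: S4 ∪ S5 ∪ S6 ∪ S7 ∪ S8 = {a, b, c, d, e, f, g, h, i} — every point is covered.
No 4 of the 8 sets cover everything (all 70 combinations miss at least one point), so 5 is optimal.

5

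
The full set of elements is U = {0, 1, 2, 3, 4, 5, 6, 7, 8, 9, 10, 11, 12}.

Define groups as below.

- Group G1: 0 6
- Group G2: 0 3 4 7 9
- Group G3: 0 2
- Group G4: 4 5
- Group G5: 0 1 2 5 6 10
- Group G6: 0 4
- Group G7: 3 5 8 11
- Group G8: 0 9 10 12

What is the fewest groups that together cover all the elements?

G2 and G5 and G7 and G8 together: G2 ∪ G5 ∪ G7 ∪ G8 = {0, 1, 2, 3, 4, 5, 6, 7, 8, 9, 10, 11, 12} — every element is covered.
Only G8 contains 12, so G8 is forced; the remaining 9 elements need at least 3 more groups (each remaining group adds at most 4) — so at least 4 groups are needed, and 4 is optimal.

4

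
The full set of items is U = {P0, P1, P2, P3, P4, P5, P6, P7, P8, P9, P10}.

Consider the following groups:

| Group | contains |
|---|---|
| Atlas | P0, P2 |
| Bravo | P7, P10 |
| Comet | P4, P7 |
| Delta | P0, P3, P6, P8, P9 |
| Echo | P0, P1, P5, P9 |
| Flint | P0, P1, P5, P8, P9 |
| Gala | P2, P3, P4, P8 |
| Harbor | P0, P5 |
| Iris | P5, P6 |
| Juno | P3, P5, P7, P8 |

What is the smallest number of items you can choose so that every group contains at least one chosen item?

Take H = {P0, P3, P5, P7}. Each listed group contains at least one of these, so H is a hitting set of size 4.
No choice of 3 items meets every group, so 4 is the minimum.

4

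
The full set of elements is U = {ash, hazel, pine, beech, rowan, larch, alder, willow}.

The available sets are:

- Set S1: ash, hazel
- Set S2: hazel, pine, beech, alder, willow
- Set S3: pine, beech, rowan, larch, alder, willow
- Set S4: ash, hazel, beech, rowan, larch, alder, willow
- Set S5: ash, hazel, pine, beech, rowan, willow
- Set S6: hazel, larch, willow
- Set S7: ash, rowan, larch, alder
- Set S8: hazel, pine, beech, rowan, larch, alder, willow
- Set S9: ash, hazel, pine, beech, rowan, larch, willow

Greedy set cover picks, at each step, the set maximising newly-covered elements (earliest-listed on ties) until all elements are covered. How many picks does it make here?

2

Greedy: pick S4 (covers 7 new) → pick S2 (covers 1 new). Total picks: 2.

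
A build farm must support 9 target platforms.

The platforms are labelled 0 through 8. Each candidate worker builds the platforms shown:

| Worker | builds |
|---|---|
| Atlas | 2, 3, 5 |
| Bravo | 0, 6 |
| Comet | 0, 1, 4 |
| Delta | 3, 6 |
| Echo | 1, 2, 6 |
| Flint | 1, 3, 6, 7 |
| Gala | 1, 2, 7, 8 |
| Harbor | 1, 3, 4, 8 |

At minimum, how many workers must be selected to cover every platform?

4

Take {Atlas, Bravo, Flint, Harbor}. Their union is {0, 1, 2, 3, 4, 5, 6, 7, 8}, which is all 9 platforms.
No 3 of the 8 workers cover everything (all 56 combinations miss at least one platform), so 4 is optimal.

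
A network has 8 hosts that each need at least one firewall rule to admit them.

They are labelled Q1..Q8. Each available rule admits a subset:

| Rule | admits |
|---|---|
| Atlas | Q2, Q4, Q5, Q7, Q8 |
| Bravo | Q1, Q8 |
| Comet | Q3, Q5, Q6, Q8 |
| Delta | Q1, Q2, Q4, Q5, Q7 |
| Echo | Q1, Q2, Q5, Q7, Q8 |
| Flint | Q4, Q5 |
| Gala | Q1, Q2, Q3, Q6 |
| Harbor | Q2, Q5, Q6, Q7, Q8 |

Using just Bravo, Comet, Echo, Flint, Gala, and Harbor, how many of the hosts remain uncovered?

Union of Bravo, Comet, Echo, Flint, Gala, Harbor = {Q1, Q2, Q3, Q4, Q5, Q6, Q7, Q8} — that's every host, so 0 are uncovered.

0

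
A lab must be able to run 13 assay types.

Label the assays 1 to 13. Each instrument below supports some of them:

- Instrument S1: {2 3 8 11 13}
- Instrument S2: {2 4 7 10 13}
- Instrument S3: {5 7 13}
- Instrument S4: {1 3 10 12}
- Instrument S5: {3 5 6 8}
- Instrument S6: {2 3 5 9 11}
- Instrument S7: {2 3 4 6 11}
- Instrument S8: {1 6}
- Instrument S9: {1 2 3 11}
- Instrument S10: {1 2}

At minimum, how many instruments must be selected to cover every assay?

4

S2 and S4 and S5 and S6 together: S2 ∪ S4 ∪ S5 ∪ S6 = {1, 2, 3, 4, 5, 6, 7, 8, 9, 10, 11, 12, 13} — every assay is covered.
Only S4 contains 12, so S4 is forced; the remaining 9 assays need at least 3 more instruments (each remaining instrument adds at most 4) — so at least 4 instruments are needed, and 4 is optimal.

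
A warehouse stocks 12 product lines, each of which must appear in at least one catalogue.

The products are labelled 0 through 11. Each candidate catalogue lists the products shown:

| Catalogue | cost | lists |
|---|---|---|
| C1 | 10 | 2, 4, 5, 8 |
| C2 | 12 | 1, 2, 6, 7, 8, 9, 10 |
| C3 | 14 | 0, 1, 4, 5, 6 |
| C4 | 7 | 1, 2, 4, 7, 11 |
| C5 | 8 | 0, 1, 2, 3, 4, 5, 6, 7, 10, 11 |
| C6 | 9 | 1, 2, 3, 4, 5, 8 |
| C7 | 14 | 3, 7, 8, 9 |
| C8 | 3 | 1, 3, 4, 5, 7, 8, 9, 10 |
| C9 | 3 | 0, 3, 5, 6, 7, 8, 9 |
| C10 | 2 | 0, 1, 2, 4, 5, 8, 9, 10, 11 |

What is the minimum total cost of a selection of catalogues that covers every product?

C9, C10 together cover every product (C9 ∪ C10 = {0, 1, 2, 3, 4, 5, 6, 7, 8, 9, 10, 11}); total cost 3 + 2 = 5.
No covering selection has total cost below 5.

5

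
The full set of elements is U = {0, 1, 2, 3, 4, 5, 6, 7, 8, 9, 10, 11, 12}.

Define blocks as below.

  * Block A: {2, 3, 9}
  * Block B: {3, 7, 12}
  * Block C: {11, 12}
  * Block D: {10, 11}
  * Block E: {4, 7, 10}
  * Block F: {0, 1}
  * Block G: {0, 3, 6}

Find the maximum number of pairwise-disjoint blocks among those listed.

A, C, E, F are pairwise disjoint (A={2,3,9}; C={11,12}; E={4,7,10}; F={0,1}).
Every remaining block overlaps one of these, and no 5 of the listed blocks are pairwise disjoint, so 4 is the maximum.

4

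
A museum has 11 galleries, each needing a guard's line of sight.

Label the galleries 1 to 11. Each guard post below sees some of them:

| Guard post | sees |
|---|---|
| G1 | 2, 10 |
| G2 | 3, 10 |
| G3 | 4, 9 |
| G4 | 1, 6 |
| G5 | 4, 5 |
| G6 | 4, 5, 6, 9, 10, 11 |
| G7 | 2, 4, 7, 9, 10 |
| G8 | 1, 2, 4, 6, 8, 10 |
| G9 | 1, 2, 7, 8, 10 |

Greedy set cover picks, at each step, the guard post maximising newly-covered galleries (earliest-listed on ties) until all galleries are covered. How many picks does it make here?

Greedy: pick G6 (covers 6 new) → pick G9 (covers 4 new) → pick G2 (covers 1 new). Total picks: 3.

3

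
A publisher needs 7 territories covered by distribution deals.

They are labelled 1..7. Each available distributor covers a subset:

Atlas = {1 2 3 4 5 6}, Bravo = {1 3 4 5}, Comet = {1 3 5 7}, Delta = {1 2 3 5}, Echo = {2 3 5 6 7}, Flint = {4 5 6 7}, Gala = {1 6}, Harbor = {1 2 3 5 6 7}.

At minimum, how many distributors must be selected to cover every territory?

2

Take {Delta, Flint}. Their union is {1, 2, 3, 4, 5, 6, 7}, which is all 7 territories.
No single distributor has all 7 territories (the largest, Atlas, has 6), so 2 is optimal.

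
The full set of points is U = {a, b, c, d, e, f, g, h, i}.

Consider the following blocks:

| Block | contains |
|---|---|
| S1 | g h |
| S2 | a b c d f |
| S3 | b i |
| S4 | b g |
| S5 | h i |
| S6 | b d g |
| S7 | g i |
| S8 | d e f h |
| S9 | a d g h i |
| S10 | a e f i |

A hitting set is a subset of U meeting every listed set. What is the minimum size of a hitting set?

The 3 points {f, g, i} hit every block.
No choice of 2 points meets every block, so 3 is the minimum.

3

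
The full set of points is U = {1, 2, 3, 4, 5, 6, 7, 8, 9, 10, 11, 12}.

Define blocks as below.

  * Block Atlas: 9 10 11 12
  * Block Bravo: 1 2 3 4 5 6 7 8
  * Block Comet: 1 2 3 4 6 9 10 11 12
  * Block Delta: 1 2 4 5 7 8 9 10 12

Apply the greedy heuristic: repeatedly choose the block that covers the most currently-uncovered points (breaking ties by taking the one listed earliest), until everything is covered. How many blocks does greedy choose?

2

Greedy: pick Comet (covers 9 new) → pick Bravo (covers 3 new). Total picks: 2.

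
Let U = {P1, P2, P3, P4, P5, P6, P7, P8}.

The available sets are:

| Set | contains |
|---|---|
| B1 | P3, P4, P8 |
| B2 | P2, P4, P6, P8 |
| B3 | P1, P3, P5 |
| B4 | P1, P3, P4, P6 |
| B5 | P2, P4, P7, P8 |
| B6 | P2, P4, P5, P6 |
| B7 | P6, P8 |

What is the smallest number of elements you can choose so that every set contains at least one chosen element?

The 3 elements {P4, P5, P8} hit every set.
No choice of 2 elements meets every set, so 3 is the minimum.

3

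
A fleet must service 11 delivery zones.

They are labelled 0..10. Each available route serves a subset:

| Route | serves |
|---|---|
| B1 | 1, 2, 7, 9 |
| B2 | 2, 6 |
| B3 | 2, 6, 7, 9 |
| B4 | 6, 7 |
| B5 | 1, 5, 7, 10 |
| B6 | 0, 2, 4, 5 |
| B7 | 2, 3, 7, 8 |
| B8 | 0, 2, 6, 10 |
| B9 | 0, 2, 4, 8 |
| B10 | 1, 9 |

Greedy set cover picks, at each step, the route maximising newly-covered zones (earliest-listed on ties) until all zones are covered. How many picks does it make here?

4

Greedy: pick B1 (covers 4 new) → pick B6 (covers 3 new) → pick B7 (covers 2 new) → pick B8 (covers 2 new). Total picks: 4.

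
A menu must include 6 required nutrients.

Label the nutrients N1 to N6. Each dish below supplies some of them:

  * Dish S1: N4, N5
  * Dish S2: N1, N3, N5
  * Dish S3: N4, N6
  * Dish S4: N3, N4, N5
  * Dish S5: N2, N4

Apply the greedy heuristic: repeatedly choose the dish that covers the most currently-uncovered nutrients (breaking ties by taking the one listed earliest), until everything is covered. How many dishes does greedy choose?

3

Greedy: pick S2 (covers 3 new) → pick S3 (covers 2 new) → pick S5 (covers 1 new). Total picks: 3.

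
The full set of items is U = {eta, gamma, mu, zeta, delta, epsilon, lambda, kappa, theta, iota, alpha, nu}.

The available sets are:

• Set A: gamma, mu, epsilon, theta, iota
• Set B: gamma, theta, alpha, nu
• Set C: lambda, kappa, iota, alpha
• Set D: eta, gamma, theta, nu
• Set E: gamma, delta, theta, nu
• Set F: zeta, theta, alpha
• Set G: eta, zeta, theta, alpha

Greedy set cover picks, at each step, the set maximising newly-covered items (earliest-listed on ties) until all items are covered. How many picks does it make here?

5

Greedy: pick A (covers 5 new) → pick C (covers 3 new) → pick D (covers 2 new) → pick E (covers 1 new) → pick F (covers 1 new). Total picks: 5.
(The true minimum cover uses only 4 sets, so greedy is not optimal here.)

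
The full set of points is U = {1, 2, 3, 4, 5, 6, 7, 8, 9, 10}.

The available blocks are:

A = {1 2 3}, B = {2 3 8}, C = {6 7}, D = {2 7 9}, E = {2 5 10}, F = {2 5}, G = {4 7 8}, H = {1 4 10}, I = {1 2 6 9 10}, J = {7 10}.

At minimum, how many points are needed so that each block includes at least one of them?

3

T = {2, 7, 10} meets every block (each contains at least one member of T), and |T| = 3.
The blocks C, F, H are pairwise disjoint, so any hitting set needs a separate point for each — at least 3. Hence 3 is optimal.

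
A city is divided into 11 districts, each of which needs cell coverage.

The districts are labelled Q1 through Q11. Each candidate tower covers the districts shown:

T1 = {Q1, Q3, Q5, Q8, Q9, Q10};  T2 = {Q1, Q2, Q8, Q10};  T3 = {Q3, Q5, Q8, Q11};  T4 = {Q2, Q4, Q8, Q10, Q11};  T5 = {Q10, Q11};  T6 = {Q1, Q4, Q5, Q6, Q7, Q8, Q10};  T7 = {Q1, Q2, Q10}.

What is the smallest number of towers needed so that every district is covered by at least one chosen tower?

3

Take {T1, T4, T6}. Their union is {Q1, Q2, Q3, Q4, Q5, Q6, Q7, Q8, Q9, Q10, Q11}, which is all 11 districts.
Only T6 contains Q6, so T6 is forced; the remaining 4 districts need at least 2 more towers (each remaining tower adds at most 2) — so at least 3 towers are needed, and 3 is optimal.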